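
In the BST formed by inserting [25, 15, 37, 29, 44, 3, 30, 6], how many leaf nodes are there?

Tree built from: [25, 15, 37, 29, 44, 3, 30, 6]
Tree (level-order array): [25, 15, 37, 3, None, 29, 44, None, 6, None, 30]
Rule: A leaf has 0 children.
Per-node child counts:
  node 25: 2 child(ren)
  node 15: 1 child(ren)
  node 3: 1 child(ren)
  node 6: 0 child(ren)
  node 37: 2 child(ren)
  node 29: 1 child(ren)
  node 30: 0 child(ren)
  node 44: 0 child(ren)
Matching nodes: [6, 30, 44]
Count of leaf nodes: 3


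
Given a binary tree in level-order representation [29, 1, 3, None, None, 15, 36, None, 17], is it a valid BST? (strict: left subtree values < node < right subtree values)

Level-order array: [29, 1, 3, None, None, 15, 36, None, 17]
Validate using subtree bounds (lo, hi): at each node, require lo < value < hi,
then recurse left with hi=value and right with lo=value.
Preorder trace (stopping at first violation):
  at node 29 with bounds (-inf, +inf): OK
  at node 1 with bounds (-inf, 29): OK
  at node 3 with bounds (29, +inf): VIOLATION
Node 3 violates its bound: not (29 < 3 < +inf).
Result: Not a valid BST


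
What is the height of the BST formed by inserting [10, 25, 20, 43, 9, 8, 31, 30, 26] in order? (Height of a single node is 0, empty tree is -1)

Insertion order: [10, 25, 20, 43, 9, 8, 31, 30, 26]
Tree (level-order array): [10, 9, 25, 8, None, 20, 43, None, None, None, None, 31, None, 30, None, 26]
Compute height bottom-up (empty subtree = -1):
  height(8) = 1 + max(-1, -1) = 0
  height(9) = 1 + max(0, -1) = 1
  height(20) = 1 + max(-1, -1) = 0
  height(26) = 1 + max(-1, -1) = 0
  height(30) = 1 + max(0, -1) = 1
  height(31) = 1 + max(1, -1) = 2
  height(43) = 1 + max(2, -1) = 3
  height(25) = 1 + max(0, 3) = 4
  height(10) = 1 + max(1, 4) = 5
Height = 5


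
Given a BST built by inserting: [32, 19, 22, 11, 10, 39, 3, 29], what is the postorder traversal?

Tree insertion order: [32, 19, 22, 11, 10, 39, 3, 29]
Tree (level-order array): [32, 19, 39, 11, 22, None, None, 10, None, None, 29, 3]
Postorder traversal: [3, 10, 11, 29, 22, 19, 39, 32]


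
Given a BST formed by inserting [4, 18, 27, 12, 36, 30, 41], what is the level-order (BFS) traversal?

Tree insertion order: [4, 18, 27, 12, 36, 30, 41]
Tree (level-order array): [4, None, 18, 12, 27, None, None, None, 36, 30, 41]
BFS from the root, enqueuing left then right child of each popped node:
  queue [4] -> pop 4, enqueue [18], visited so far: [4]
  queue [18] -> pop 18, enqueue [12, 27], visited so far: [4, 18]
  queue [12, 27] -> pop 12, enqueue [none], visited so far: [4, 18, 12]
  queue [27] -> pop 27, enqueue [36], visited so far: [4, 18, 12, 27]
  queue [36] -> pop 36, enqueue [30, 41], visited so far: [4, 18, 12, 27, 36]
  queue [30, 41] -> pop 30, enqueue [none], visited so far: [4, 18, 12, 27, 36, 30]
  queue [41] -> pop 41, enqueue [none], visited so far: [4, 18, 12, 27, 36, 30, 41]
Result: [4, 18, 12, 27, 36, 30, 41]


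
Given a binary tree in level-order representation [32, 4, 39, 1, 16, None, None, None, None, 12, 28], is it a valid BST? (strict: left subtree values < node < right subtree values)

Level-order array: [32, 4, 39, 1, 16, None, None, None, None, 12, 28]
Validate using subtree bounds (lo, hi): at each node, require lo < value < hi,
then recurse left with hi=value and right with lo=value.
Preorder trace (stopping at first violation):
  at node 32 with bounds (-inf, +inf): OK
  at node 4 with bounds (-inf, 32): OK
  at node 1 with bounds (-inf, 4): OK
  at node 16 with bounds (4, 32): OK
  at node 12 with bounds (4, 16): OK
  at node 28 with bounds (16, 32): OK
  at node 39 with bounds (32, +inf): OK
No violation found at any node.
Result: Valid BST


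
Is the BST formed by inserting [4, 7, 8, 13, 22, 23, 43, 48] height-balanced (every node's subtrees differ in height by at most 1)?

Tree (level-order array): [4, None, 7, None, 8, None, 13, None, 22, None, 23, None, 43, None, 48]
Definition: a tree is height-balanced if, at every node, |h(left) - h(right)| <= 1 (empty subtree has height -1).
Bottom-up per-node check:
  node 48: h_left=-1, h_right=-1, diff=0 [OK], height=0
  node 43: h_left=-1, h_right=0, diff=1 [OK], height=1
  node 23: h_left=-1, h_right=1, diff=2 [FAIL (|-1-1|=2 > 1)], height=2
  node 22: h_left=-1, h_right=2, diff=3 [FAIL (|-1-2|=3 > 1)], height=3
  node 13: h_left=-1, h_right=3, diff=4 [FAIL (|-1-3|=4 > 1)], height=4
  node 8: h_left=-1, h_right=4, diff=5 [FAIL (|-1-4|=5 > 1)], height=5
  node 7: h_left=-1, h_right=5, diff=6 [FAIL (|-1-5|=6 > 1)], height=6
  node 4: h_left=-1, h_right=6, diff=7 [FAIL (|-1-6|=7 > 1)], height=7
Node 23 violates the condition: |-1 - 1| = 2 > 1.
Result: Not balanced


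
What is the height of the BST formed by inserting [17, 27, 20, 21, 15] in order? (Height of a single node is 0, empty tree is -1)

Insertion order: [17, 27, 20, 21, 15]
Tree (level-order array): [17, 15, 27, None, None, 20, None, None, 21]
Compute height bottom-up (empty subtree = -1):
  height(15) = 1 + max(-1, -1) = 0
  height(21) = 1 + max(-1, -1) = 0
  height(20) = 1 + max(-1, 0) = 1
  height(27) = 1 + max(1, -1) = 2
  height(17) = 1 + max(0, 2) = 3
Height = 3


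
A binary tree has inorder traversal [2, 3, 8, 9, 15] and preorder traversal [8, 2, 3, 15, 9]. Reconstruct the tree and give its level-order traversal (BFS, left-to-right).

Inorder:  [2, 3, 8, 9, 15]
Preorder: [8, 2, 3, 15, 9]
Algorithm: preorder visits root first, so consume preorder in order;
for each root, split the current inorder slice at that value into
left-subtree inorder and right-subtree inorder, then recurse.
Recursive splits:
  root=8; inorder splits into left=[2, 3], right=[9, 15]
  root=2; inorder splits into left=[], right=[3]
  root=3; inorder splits into left=[], right=[]
  root=15; inorder splits into left=[9], right=[]
  root=9; inorder splits into left=[], right=[]
Reconstructed level-order: [8, 2, 15, 3, 9]


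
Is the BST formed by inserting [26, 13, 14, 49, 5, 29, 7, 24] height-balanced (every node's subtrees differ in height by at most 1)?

Tree (level-order array): [26, 13, 49, 5, 14, 29, None, None, 7, None, 24]
Definition: a tree is height-balanced if, at every node, |h(left) - h(right)| <= 1 (empty subtree has height -1).
Bottom-up per-node check:
  node 7: h_left=-1, h_right=-1, diff=0 [OK], height=0
  node 5: h_left=-1, h_right=0, diff=1 [OK], height=1
  node 24: h_left=-1, h_right=-1, diff=0 [OK], height=0
  node 14: h_left=-1, h_right=0, diff=1 [OK], height=1
  node 13: h_left=1, h_right=1, diff=0 [OK], height=2
  node 29: h_left=-1, h_right=-1, diff=0 [OK], height=0
  node 49: h_left=0, h_right=-1, diff=1 [OK], height=1
  node 26: h_left=2, h_right=1, diff=1 [OK], height=3
All nodes satisfy the balance condition.
Result: Balanced


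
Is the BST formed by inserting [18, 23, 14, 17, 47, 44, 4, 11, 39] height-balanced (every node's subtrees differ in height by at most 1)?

Tree (level-order array): [18, 14, 23, 4, 17, None, 47, None, 11, None, None, 44, None, None, None, 39]
Definition: a tree is height-balanced if, at every node, |h(left) - h(right)| <= 1 (empty subtree has height -1).
Bottom-up per-node check:
  node 11: h_left=-1, h_right=-1, diff=0 [OK], height=0
  node 4: h_left=-1, h_right=0, diff=1 [OK], height=1
  node 17: h_left=-1, h_right=-1, diff=0 [OK], height=0
  node 14: h_left=1, h_right=0, diff=1 [OK], height=2
  node 39: h_left=-1, h_right=-1, diff=0 [OK], height=0
  node 44: h_left=0, h_right=-1, diff=1 [OK], height=1
  node 47: h_left=1, h_right=-1, diff=2 [FAIL (|1--1|=2 > 1)], height=2
  node 23: h_left=-1, h_right=2, diff=3 [FAIL (|-1-2|=3 > 1)], height=3
  node 18: h_left=2, h_right=3, diff=1 [OK], height=4
Node 47 violates the condition: |1 - -1| = 2 > 1.
Result: Not balanced


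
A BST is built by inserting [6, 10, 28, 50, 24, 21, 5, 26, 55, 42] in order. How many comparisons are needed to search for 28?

Search path for 28: 6 -> 10 -> 28
Found: True
Comparisons: 3


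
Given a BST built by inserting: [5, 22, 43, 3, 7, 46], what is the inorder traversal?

Tree insertion order: [5, 22, 43, 3, 7, 46]
Tree (level-order array): [5, 3, 22, None, None, 7, 43, None, None, None, 46]
Inorder traversal: [3, 5, 7, 22, 43, 46]


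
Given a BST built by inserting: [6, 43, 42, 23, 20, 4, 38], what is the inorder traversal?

Tree insertion order: [6, 43, 42, 23, 20, 4, 38]
Tree (level-order array): [6, 4, 43, None, None, 42, None, 23, None, 20, 38]
Inorder traversal: [4, 6, 20, 23, 38, 42, 43]


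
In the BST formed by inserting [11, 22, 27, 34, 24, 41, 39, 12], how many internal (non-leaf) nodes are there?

Tree built from: [11, 22, 27, 34, 24, 41, 39, 12]
Tree (level-order array): [11, None, 22, 12, 27, None, None, 24, 34, None, None, None, 41, 39]
Rule: An internal node has at least one child.
Per-node child counts:
  node 11: 1 child(ren)
  node 22: 2 child(ren)
  node 12: 0 child(ren)
  node 27: 2 child(ren)
  node 24: 0 child(ren)
  node 34: 1 child(ren)
  node 41: 1 child(ren)
  node 39: 0 child(ren)
Matching nodes: [11, 22, 27, 34, 41]
Count of internal (non-leaf) nodes: 5


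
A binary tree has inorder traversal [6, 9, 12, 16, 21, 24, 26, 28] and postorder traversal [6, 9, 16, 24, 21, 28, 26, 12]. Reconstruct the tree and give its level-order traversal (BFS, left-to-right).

Inorder:   [6, 9, 12, 16, 21, 24, 26, 28]
Postorder: [6, 9, 16, 24, 21, 28, 26, 12]
Algorithm: postorder visits root last, so walk postorder right-to-left;
each value is the root of the current inorder slice — split it at that
value, recurse on the right subtree first, then the left.
Recursive splits:
  root=12; inorder splits into left=[6, 9], right=[16, 21, 24, 26, 28]
  root=26; inorder splits into left=[16, 21, 24], right=[28]
  root=28; inorder splits into left=[], right=[]
  root=21; inorder splits into left=[16], right=[24]
  root=24; inorder splits into left=[], right=[]
  root=16; inorder splits into left=[], right=[]
  root=9; inorder splits into left=[6], right=[]
  root=6; inorder splits into left=[], right=[]
Reconstructed level-order: [12, 9, 26, 6, 21, 28, 16, 24]


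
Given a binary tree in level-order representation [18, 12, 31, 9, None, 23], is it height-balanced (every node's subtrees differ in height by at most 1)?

Tree (level-order array): [18, 12, 31, 9, None, 23]
Definition: a tree is height-balanced if, at every node, |h(left) - h(right)| <= 1 (empty subtree has height -1).
Bottom-up per-node check:
  node 9: h_left=-1, h_right=-1, diff=0 [OK], height=0
  node 12: h_left=0, h_right=-1, diff=1 [OK], height=1
  node 23: h_left=-1, h_right=-1, diff=0 [OK], height=0
  node 31: h_left=0, h_right=-1, diff=1 [OK], height=1
  node 18: h_left=1, h_right=1, diff=0 [OK], height=2
All nodes satisfy the balance condition.
Result: Balanced


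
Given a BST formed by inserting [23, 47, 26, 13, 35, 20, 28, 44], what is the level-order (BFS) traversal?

Tree insertion order: [23, 47, 26, 13, 35, 20, 28, 44]
Tree (level-order array): [23, 13, 47, None, 20, 26, None, None, None, None, 35, 28, 44]
BFS from the root, enqueuing left then right child of each popped node:
  queue [23] -> pop 23, enqueue [13, 47], visited so far: [23]
  queue [13, 47] -> pop 13, enqueue [20], visited so far: [23, 13]
  queue [47, 20] -> pop 47, enqueue [26], visited so far: [23, 13, 47]
  queue [20, 26] -> pop 20, enqueue [none], visited so far: [23, 13, 47, 20]
  queue [26] -> pop 26, enqueue [35], visited so far: [23, 13, 47, 20, 26]
  queue [35] -> pop 35, enqueue [28, 44], visited so far: [23, 13, 47, 20, 26, 35]
  queue [28, 44] -> pop 28, enqueue [none], visited so far: [23, 13, 47, 20, 26, 35, 28]
  queue [44] -> pop 44, enqueue [none], visited so far: [23, 13, 47, 20, 26, 35, 28, 44]
Result: [23, 13, 47, 20, 26, 35, 28, 44]


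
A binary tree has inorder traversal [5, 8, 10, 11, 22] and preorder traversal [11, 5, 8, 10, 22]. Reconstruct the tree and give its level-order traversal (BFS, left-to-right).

Inorder:  [5, 8, 10, 11, 22]
Preorder: [11, 5, 8, 10, 22]
Algorithm: preorder visits root first, so consume preorder in order;
for each root, split the current inorder slice at that value into
left-subtree inorder and right-subtree inorder, then recurse.
Recursive splits:
  root=11; inorder splits into left=[5, 8, 10], right=[22]
  root=5; inorder splits into left=[], right=[8, 10]
  root=8; inorder splits into left=[], right=[10]
  root=10; inorder splits into left=[], right=[]
  root=22; inorder splits into left=[], right=[]
Reconstructed level-order: [11, 5, 22, 8, 10]


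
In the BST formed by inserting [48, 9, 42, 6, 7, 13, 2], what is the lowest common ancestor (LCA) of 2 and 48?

Tree insertion order: [48, 9, 42, 6, 7, 13, 2]
Tree (level-order array): [48, 9, None, 6, 42, 2, 7, 13]
In a BST, the LCA of p=2, q=48 is the first node v on the
root-to-leaf path with p <= v <= q (go left if both < v, right if both > v).
Walk from root:
  at 48: 2 <= 48 <= 48, this is the LCA
LCA = 48


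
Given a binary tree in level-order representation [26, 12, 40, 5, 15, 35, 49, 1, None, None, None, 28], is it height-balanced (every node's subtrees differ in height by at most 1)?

Tree (level-order array): [26, 12, 40, 5, 15, 35, 49, 1, None, None, None, 28]
Definition: a tree is height-balanced if, at every node, |h(left) - h(right)| <= 1 (empty subtree has height -1).
Bottom-up per-node check:
  node 1: h_left=-1, h_right=-1, diff=0 [OK], height=0
  node 5: h_left=0, h_right=-1, diff=1 [OK], height=1
  node 15: h_left=-1, h_right=-1, diff=0 [OK], height=0
  node 12: h_left=1, h_right=0, diff=1 [OK], height=2
  node 28: h_left=-1, h_right=-1, diff=0 [OK], height=0
  node 35: h_left=0, h_right=-1, diff=1 [OK], height=1
  node 49: h_left=-1, h_right=-1, diff=0 [OK], height=0
  node 40: h_left=1, h_right=0, diff=1 [OK], height=2
  node 26: h_left=2, h_right=2, diff=0 [OK], height=3
All nodes satisfy the balance condition.
Result: Balanced


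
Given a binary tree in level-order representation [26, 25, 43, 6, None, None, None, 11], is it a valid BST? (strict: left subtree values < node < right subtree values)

Level-order array: [26, 25, 43, 6, None, None, None, 11]
Validate using subtree bounds (lo, hi): at each node, require lo < value < hi,
then recurse left with hi=value and right with lo=value.
Preorder trace (stopping at first violation):
  at node 26 with bounds (-inf, +inf): OK
  at node 25 with bounds (-inf, 26): OK
  at node 6 with bounds (-inf, 25): OK
  at node 11 with bounds (-inf, 6): VIOLATION
Node 11 violates its bound: not (-inf < 11 < 6).
Result: Not a valid BST


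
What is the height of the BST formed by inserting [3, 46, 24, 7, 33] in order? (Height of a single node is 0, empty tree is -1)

Insertion order: [3, 46, 24, 7, 33]
Tree (level-order array): [3, None, 46, 24, None, 7, 33]
Compute height bottom-up (empty subtree = -1):
  height(7) = 1 + max(-1, -1) = 0
  height(33) = 1 + max(-1, -1) = 0
  height(24) = 1 + max(0, 0) = 1
  height(46) = 1 + max(1, -1) = 2
  height(3) = 1 + max(-1, 2) = 3
Height = 3


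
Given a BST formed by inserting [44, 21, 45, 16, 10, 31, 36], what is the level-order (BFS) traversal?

Tree insertion order: [44, 21, 45, 16, 10, 31, 36]
Tree (level-order array): [44, 21, 45, 16, 31, None, None, 10, None, None, 36]
BFS from the root, enqueuing left then right child of each popped node:
  queue [44] -> pop 44, enqueue [21, 45], visited so far: [44]
  queue [21, 45] -> pop 21, enqueue [16, 31], visited so far: [44, 21]
  queue [45, 16, 31] -> pop 45, enqueue [none], visited so far: [44, 21, 45]
  queue [16, 31] -> pop 16, enqueue [10], visited so far: [44, 21, 45, 16]
  queue [31, 10] -> pop 31, enqueue [36], visited so far: [44, 21, 45, 16, 31]
  queue [10, 36] -> pop 10, enqueue [none], visited so far: [44, 21, 45, 16, 31, 10]
  queue [36] -> pop 36, enqueue [none], visited so far: [44, 21, 45, 16, 31, 10, 36]
Result: [44, 21, 45, 16, 31, 10, 36]


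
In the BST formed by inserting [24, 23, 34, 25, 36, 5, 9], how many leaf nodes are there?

Tree built from: [24, 23, 34, 25, 36, 5, 9]
Tree (level-order array): [24, 23, 34, 5, None, 25, 36, None, 9]
Rule: A leaf has 0 children.
Per-node child counts:
  node 24: 2 child(ren)
  node 23: 1 child(ren)
  node 5: 1 child(ren)
  node 9: 0 child(ren)
  node 34: 2 child(ren)
  node 25: 0 child(ren)
  node 36: 0 child(ren)
Matching nodes: [9, 25, 36]
Count of leaf nodes: 3


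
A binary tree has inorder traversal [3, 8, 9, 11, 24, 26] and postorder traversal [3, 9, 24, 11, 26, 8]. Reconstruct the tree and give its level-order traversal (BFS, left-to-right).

Inorder:   [3, 8, 9, 11, 24, 26]
Postorder: [3, 9, 24, 11, 26, 8]
Algorithm: postorder visits root last, so walk postorder right-to-left;
each value is the root of the current inorder slice — split it at that
value, recurse on the right subtree first, then the left.
Recursive splits:
  root=8; inorder splits into left=[3], right=[9, 11, 24, 26]
  root=26; inorder splits into left=[9, 11, 24], right=[]
  root=11; inorder splits into left=[9], right=[24]
  root=24; inorder splits into left=[], right=[]
  root=9; inorder splits into left=[], right=[]
  root=3; inorder splits into left=[], right=[]
Reconstructed level-order: [8, 3, 26, 11, 9, 24]


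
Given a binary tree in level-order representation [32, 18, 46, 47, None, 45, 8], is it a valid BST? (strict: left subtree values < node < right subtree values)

Level-order array: [32, 18, 46, 47, None, 45, 8]
Validate using subtree bounds (lo, hi): at each node, require lo < value < hi,
then recurse left with hi=value and right with lo=value.
Preorder trace (stopping at first violation):
  at node 32 with bounds (-inf, +inf): OK
  at node 18 with bounds (-inf, 32): OK
  at node 47 with bounds (-inf, 18): VIOLATION
Node 47 violates its bound: not (-inf < 47 < 18).
Result: Not a valid BST


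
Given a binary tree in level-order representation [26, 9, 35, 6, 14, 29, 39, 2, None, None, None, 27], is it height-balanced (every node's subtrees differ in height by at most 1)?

Tree (level-order array): [26, 9, 35, 6, 14, 29, 39, 2, None, None, None, 27]
Definition: a tree is height-balanced if, at every node, |h(left) - h(right)| <= 1 (empty subtree has height -1).
Bottom-up per-node check:
  node 2: h_left=-1, h_right=-1, diff=0 [OK], height=0
  node 6: h_left=0, h_right=-1, diff=1 [OK], height=1
  node 14: h_left=-1, h_right=-1, diff=0 [OK], height=0
  node 9: h_left=1, h_right=0, diff=1 [OK], height=2
  node 27: h_left=-1, h_right=-1, diff=0 [OK], height=0
  node 29: h_left=0, h_right=-1, diff=1 [OK], height=1
  node 39: h_left=-1, h_right=-1, diff=0 [OK], height=0
  node 35: h_left=1, h_right=0, diff=1 [OK], height=2
  node 26: h_left=2, h_right=2, diff=0 [OK], height=3
All nodes satisfy the balance condition.
Result: Balanced


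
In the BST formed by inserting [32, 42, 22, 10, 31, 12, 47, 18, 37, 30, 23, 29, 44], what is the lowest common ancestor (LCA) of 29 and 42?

Tree insertion order: [32, 42, 22, 10, 31, 12, 47, 18, 37, 30, 23, 29, 44]
Tree (level-order array): [32, 22, 42, 10, 31, 37, 47, None, 12, 30, None, None, None, 44, None, None, 18, 23, None, None, None, None, None, None, 29]
In a BST, the LCA of p=29, q=42 is the first node v on the
root-to-leaf path with p <= v <= q (go left if both < v, right if both > v).
Walk from root:
  at 32: 29 <= 32 <= 42, this is the LCA
LCA = 32


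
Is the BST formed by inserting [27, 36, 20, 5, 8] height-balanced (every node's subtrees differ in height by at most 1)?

Tree (level-order array): [27, 20, 36, 5, None, None, None, None, 8]
Definition: a tree is height-balanced if, at every node, |h(left) - h(right)| <= 1 (empty subtree has height -1).
Bottom-up per-node check:
  node 8: h_left=-1, h_right=-1, diff=0 [OK], height=0
  node 5: h_left=-1, h_right=0, diff=1 [OK], height=1
  node 20: h_left=1, h_right=-1, diff=2 [FAIL (|1--1|=2 > 1)], height=2
  node 36: h_left=-1, h_right=-1, diff=0 [OK], height=0
  node 27: h_left=2, h_right=0, diff=2 [FAIL (|2-0|=2 > 1)], height=3
Node 20 violates the condition: |1 - -1| = 2 > 1.
Result: Not balanced


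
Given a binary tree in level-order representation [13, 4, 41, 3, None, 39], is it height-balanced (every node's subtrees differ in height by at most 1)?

Tree (level-order array): [13, 4, 41, 3, None, 39]
Definition: a tree is height-balanced if, at every node, |h(left) - h(right)| <= 1 (empty subtree has height -1).
Bottom-up per-node check:
  node 3: h_left=-1, h_right=-1, diff=0 [OK], height=0
  node 4: h_left=0, h_right=-1, diff=1 [OK], height=1
  node 39: h_left=-1, h_right=-1, diff=0 [OK], height=0
  node 41: h_left=0, h_right=-1, diff=1 [OK], height=1
  node 13: h_left=1, h_right=1, diff=0 [OK], height=2
All nodes satisfy the balance condition.
Result: Balanced


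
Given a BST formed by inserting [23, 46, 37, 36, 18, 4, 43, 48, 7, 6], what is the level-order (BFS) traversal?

Tree insertion order: [23, 46, 37, 36, 18, 4, 43, 48, 7, 6]
Tree (level-order array): [23, 18, 46, 4, None, 37, 48, None, 7, 36, 43, None, None, 6]
BFS from the root, enqueuing left then right child of each popped node:
  queue [23] -> pop 23, enqueue [18, 46], visited so far: [23]
  queue [18, 46] -> pop 18, enqueue [4], visited so far: [23, 18]
  queue [46, 4] -> pop 46, enqueue [37, 48], visited so far: [23, 18, 46]
  queue [4, 37, 48] -> pop 4, enqueue [7], visited so far: [23, 18, 46, 4]
  queue [37, 48, 7] -> pop 37, enqueue [36, 43], visited so far: [23, 18, 46, 4, 37]
  queue [48, 7, 36, 43] -> pop 48, enqueue [none], visited so far: [23, 18, 46, 4, 37, 48]
  queue [7, 36, 43] -> pop 7, enqueue [6], visited so far: [23, 18, 46, 4, 37, 48, 7]
  queue [36, 43, 6] -> pop 36, enqueue [none], visited so far: [23, 18, 46, 4, 37, 48, 7, 36]
  queue [43, 6] -> pop 43, enqueue [none], visited so far: [23, 18, 46, 4, 37, 48, 7, 36, 43]
  queue [6] -> pop 6, enqueue [none], visited so far: [23, 18, 46, 4, 37, 48, 7, 36, 43, 6]
Result: [23, 18, 46, 4, 37, 48, 7, 36, 43, 6]


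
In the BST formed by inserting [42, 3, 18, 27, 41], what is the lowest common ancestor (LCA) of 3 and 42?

Tree insertion order: [42, 3, 18, 27, 41]
Tree (level-order array): [42, 3, None, None, 18, None, 27, None, 41]
In a BST, the LCA of p=3, q=42 is the first node v on the
root-to-leaf path with p <= v <= q (go left if both < v, right if both > v).
Walk from root:
  at 42: 3 <= 42 <= 42, this is the LCA
LCA = 42


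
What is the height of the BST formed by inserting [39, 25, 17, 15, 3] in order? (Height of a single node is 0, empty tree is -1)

Insertion order: [39, 25, 17, 15, 3]
Tree (level-order array): [39, 25, None, 17, None, 15, None, 3]
Compute height bottom-up (empty subtree = -1):
  height(3) = 1 + max(-1, -1) = 0
  height(15) = 1 + max(0, -1) = 1
  height(17) = 1 + max(1, -1) = 2
  height(25) = 1 + max(2, -1) = 3
  height(39) = 1 + max(3, -1) = 4
Height = 4


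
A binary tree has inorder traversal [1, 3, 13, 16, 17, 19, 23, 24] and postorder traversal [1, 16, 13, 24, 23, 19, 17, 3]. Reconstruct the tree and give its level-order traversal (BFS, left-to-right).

Inorder:   [1, 3, 13, 16, 17, 19, 23, 24]
Postorder: [1, 16, 13, 24, 23, 19, 17, 3]
Algorithm: postorder visits root last, so walk postorder right-to-left;
each value is the root of the current inorder slice — split it at that
value, recurse on the right subtree first, then the left.
Recursive splits:
  root=3; inorder splits into left=[1], right=[13, 16, 17, 19, 23, 24]
  root=17; inorder splits into left=[13, 16], right=[19, 23, 24]
  root=19; inorder splits into left=[], right=[23, 24]
  root=23; inorder splits into left=[], right=[24]
  root=24; inorder splits into left=[], right=[]
  root=13; inorder splits into left=[], right=[16]
  root=16; inorder splits into left=[], right=[]
  root=1; inorder splits into left=[], right=[]
Reconstructed level-order: [3, 1, 17, 13, 19, 16, 23, 24]


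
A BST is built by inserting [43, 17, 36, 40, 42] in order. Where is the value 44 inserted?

Starting tree (level order): [43, 17, None, None, 36, None, 40, None, 42]
Insertion path: 43
Result: insert 44 as right child of 43
Final tree (level order): [43, 17, 44, None, 36, None, None, None, 40, None, 42]


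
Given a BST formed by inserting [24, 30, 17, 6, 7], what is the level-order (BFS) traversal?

Tree insertion order: [24, 30, 17, 6, 7]
Tree (level-order array): [24, 17, 30, 6, None, None, None, None, 7]
BFS from the root, enqueuing left then right child of each popped node:
  queue [24] -> pop 24, enqueue [17, 30], visited so far: [24]
  queue [17, 30] -> pop 17, enqueue [6], visited so far: [24, 17]
  queue [30, 6] -> pop 30, enqueue [none], visited so far: [24, 17, 30]
  queue [6] -> pop 6, enqueue [7], visited so far: [24, 17, 30, 6]
  queue [7] -> pop 7, enqueue [none], visited so far: [24, 17, 30, 6, 7]
Result: [24, 17, 30, 6, 7]


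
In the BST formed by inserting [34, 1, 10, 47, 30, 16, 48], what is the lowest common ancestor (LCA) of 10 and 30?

Tree insertion order: [34, 1, 10, 47, 30, 16, 48]
Tree (level-order array): [34, 1, 47, None, 10, None, 48, None, 30, None, None, 16]
In a BST, the LCA of p=10, q=30 is the first node v on the
root-to-leaf path with p <= v <= q (go left if both < v, right if both > v).
Walk from root:
  at 34: both 10 and 30 < 34, go left
  at 1: both 10 and 30 > 1, go right
  at 10: 10 <= 10 <= 30, this is the LCA
LCA = 10


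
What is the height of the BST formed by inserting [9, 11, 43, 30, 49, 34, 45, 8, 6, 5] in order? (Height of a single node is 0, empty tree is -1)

Insertion order: [9, 11, 43, 30, 49, 34, 45, 8, 6, 5]
Tree (level-order array): [9, 8, 11, 6, None, None, 43, 5, None, 30, 49, None, None, None, 34, 45]
Compute height bottom-up (empty subtree = -1):
  height(5) = 1 + max(-1, -1) = 0
  height(6) = 1 + max(0, -1) = 1
  height(8) = 1 + max(1, -1) = 2
  height(34) = 1 + max(-1, -1) = 0
  height(30) = 1 + max(-1, 0) = 1
  height(45) = 1 + max(-1, -1) = 0
  height(49) = 1 + max(0, -1) = 1
  height(43) = 1 + max(1, 1) = 2
  height(11) = 1 + max(-1, 2) = 3
  height(9) = 1 + max(2, 3) = 4
Height = 4


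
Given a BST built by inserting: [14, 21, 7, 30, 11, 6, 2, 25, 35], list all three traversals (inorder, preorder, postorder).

Tree insertion order: [14, 21, 7, 30, 11, 6, 2, 25, 35]
Tree (level-order array): [14, 7, 21, 6, 11, None, 30, 2, None, None, None, 25, 35]
Inorder (L, root, R): [2, 6, 7, 11, 14, 21, 25, 30, 35]
Preorder (root, L, R): [14, 7, 6, 2, 11, 21, 30, 25, 35]
Postorder (L, R, root): [2, 6, 11, 7, 25, 35, 30, 21, 14]


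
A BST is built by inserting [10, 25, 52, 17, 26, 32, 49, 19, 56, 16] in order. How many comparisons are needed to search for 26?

Search path for 26: 10 -> 25 -> 52 -> 26
Found: True
Comparisons: 4


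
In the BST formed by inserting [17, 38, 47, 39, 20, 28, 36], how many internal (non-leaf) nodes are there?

Tree built from: [17, 38, 47, 39, 20, 28, 36]
Tree (level-order array): [17, None, 38, 20, 47, None, 28, 39, None, None, 36]
Rule: An internal node has at least one child.
Per-node child counts:
  node 17: 1 child(ren)
  node 38: 2 child(ren)
  node 20: 1 child(ren)
  node 28: 1 child(ren)
  node 36: 0 child(ren)
  node 47: 1 child(ren)
  node 39: 0 child(ren)
Matching nodes: [17, 38, 20, 28, 47]
Count of internal (non-leaf) nodes: 5


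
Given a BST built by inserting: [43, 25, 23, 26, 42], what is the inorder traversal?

Tree insertion order: [43, 25, 23, 26, 42]
Tree (level-order array): [43, 25, None, 23, 26, None, None, None, 42]
Inorder traversal: [23, 25, 26, 42, 43]


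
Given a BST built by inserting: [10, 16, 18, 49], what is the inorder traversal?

Tree insertion order: [10, 16, 18, 49]
Tree (level-order array): [10, None, 16, None, 18, None, 49]
Inorder traversal: [10, 16, 18, 49]


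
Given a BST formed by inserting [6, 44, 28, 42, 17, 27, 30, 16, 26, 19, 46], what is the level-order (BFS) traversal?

Tree insertion order: [6, 44, 28, 42, 17, 27, 30, 16, 26, 19, 46]
Tree (level-order array): [6, None, 44, 28, 46, 17, 42, None, None, 16, 27, 30, None, None, None, 26, None, None, None, 19]
BFS from the root, enqueuing left then right child of each popped node:
  queue [6] -> pop 6, enqueue [44], visited so far: [6]
  queue [44] -> pop 44, enqueue [28, 46], visited so far: [6, 44]
  queue [28, 46] -> pop 28, enqueue [17, 42], visited so far: [6, 44, 28]
  queue [46, 17, 42] -> pop 46, enqueue [none], visited so far: [6, 44, 28, 46]
  queue [17, 42] -> pop 17, enqueue [16, 27], visited so far: [6, 44, 28, 46, 17]
  queue [42, 16, 27] -> pop 42, enqueue [30], visited so far: [6, 44, 28, 46, 17, 42]
  queue [16, 27, 30] -> pop 16, enqueue [none], visited so far: [6, 44, 28, 46, 17, 42, 16]
  queue [27, 30] -> pop 27, enqueue [26], visited so far: [6, 44, 28, 46, 17, 42, 16, 27]
  queue [30, 26] -> pop 30, enqueue [none], visited so far: [6, 44, 28, 46, 17, 42, 16, 27, 30]
  queue [26] -> pop 26, enqueue [19], visited so far: [6, 44, 28, 46, 17, 42, 16, 27, 30, 26]
  queue [19] -> pop 19, enqueue [none], visited so far: [6, 44, 28, 46, 17, 42, 16, 27, 30, 26, 19]
Result: [6, 44, 28, 46, 17, 42, 16, 27, 30, 26, 19]


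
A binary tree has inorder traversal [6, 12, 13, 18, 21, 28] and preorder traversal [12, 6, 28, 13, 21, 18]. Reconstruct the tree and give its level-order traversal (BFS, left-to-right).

Inorder:  [6, 12, 13, 18, 21, 28]
Preorder: [12, 6, 28, 13, 21, 18]
Algorithm: preorder visits root first, so consume preorder in order;
for each root, split the current inorder slice at that value into
left-subtree inorder and right-subtree inorder, then recurse.
Recursive splits:
  root=12; inorder splits into left=[6], right=[13, 18, 21, 28]
  root=6; inorder splits into left=[], right=[]
  root=28; inorder splits into left=[13, 18, 21], right=[]
  root=13; inorder splits into left=[], right=[18, 21]
  root=21; inorder splits into left=[18], right=[]
  root=18; inorder splits into left=[], right=[]
Reconstructed level-order: [12, 6, 28, 13, 21, 18]


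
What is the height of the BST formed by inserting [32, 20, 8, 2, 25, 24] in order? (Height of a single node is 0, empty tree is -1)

Insertion order: [32, 20, 8, 2, 25, 24]
Tree (level-order array): [32, 20, None, 8, 25, 2, None, 24]
Compute height bottom-up (empty subtree = -1):
  height(2) = 1 + max(-1, -1) = 0
  height(8) = 1 + max(0, -1) = 1
  height(24) = 1 + max(-1, -1) = 0
  height(25) = 1 + max(0, -1) = 1
  height(20) = 1 + max(1, 1) = 2
  height(32) = 1 + max(2, -1) = 3
Height = 3


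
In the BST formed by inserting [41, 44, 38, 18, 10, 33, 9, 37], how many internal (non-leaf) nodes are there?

Tree built from: [41, 44, 38, 18, 10, 33, 9, 37]
Tree (level-order array): [41, 38, 44, 18, None, None, None, 10, 33, 9, None, None, 37]
Rule: An internal node has at least one child.
Per-node child counts:
  node 41: 2 child(ren)
  node 38: 1 child(ren)
  node 18: 2 child(ren)
  node 10: 1 child(ren)
  node 9: 0 child(ren)
  node 33: 1 child(ren)
  node 37: 0 child(ren)
  node 44: 0 child(ren)
Matching nodes: [41, 38, 18, 10, 33]
Count of internal (non-leaf) nodes: 5


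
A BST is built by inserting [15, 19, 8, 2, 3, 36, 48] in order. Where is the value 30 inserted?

Starting tree (level order): [15, 8, 19, 2, None, None, 36, None, 3, None, 48]
Insertion path: 15 -> 19 -> 36
Result: insert 30 as left child of 36
Final tree (level order): [15, 8, 19, 2, None, None, 36, None, 3, 30, 48]


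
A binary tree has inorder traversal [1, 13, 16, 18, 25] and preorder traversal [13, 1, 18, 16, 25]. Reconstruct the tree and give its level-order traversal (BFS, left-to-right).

Inorder:  [1, 13, 16, 18, 25]
Preorder: [13, 1, 18, 16, 25]
Algorithm: preorder visits root first, so consume preorder in order;
for each root, split the current inorder slice at that value into
left-subtree inorder and right-subtree inorder, then recurse.
Recursive splits:
  root=13; inorder splits into left=[1], right=[16, 18, 25]
  root=1; inorder splits into left=[], right=[]
  root=18; inorder splits into left=[16], right=[25]
  root=16; inorder splits into left=[], right=[]
  root=25; inorder splits into left=[], right=[]
Reconstructed level-order: [13, 1, 18, 16, 25]


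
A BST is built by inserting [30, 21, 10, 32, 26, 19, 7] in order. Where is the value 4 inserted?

Starting tree (level order): [30, 21, 32, 10, 26, None, None, 7, 19]
Insertion path: 30 -> 21 -> 10 -> 7
Result: insert 4 as left child of 7
Final tree (level order): [30, 21, 32, 10, 26, None, None, 7, 19, None, None, 4]


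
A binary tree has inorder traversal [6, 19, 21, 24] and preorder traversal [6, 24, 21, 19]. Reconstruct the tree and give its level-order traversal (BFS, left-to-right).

Inorder:  [6, 19, 21, 24]
Preorder: [6, 24, 21, 19]
Algorithm: preorder visits root first, so consume preorder in order;
for each root, split the current inorder slice at that value into
left-subtree inorder and right-subtree inorder, then recurse.
Recursive splits:
  root=6; inorder splits into left=[], right=[19, 21, 24]
  root=24; inorder splits into left=[19, 21], right=[]
  root=21; inorder splits into left=[19], right=[]
  root=19; inorder splits into left=[], right=[]
Reconstructed level-order: [6, 24, 21, 19]


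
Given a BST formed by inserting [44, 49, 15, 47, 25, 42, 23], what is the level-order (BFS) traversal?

Tree insertion order: [44, 49, 15, 47, 25, 42, 23]
Tree (level-order array): [44, 15, 49, None, 25, 47, None, 23, 42]
BFS from the root, enqueuing left then right child of each popped node:
  queue [44] -> pop 44, enqueue [15, 49], visited so far: [44]
  queue [15, 49] -> pop 15, enqueue [25], visited so far: [44, 15]
  queue [49, 25] -> pop 49, enqueue [47], visited so far: [44, 15, 49]
  queue [25, 47] -> pop 25, enqueue [23, 42], visited so far: [44, 15, 49, 25]
  queue [47, 23, 42] -> pop 47, enqueue [none], visited so far: [44, 15, 49, 25, 47]
  queue [23, 42] -> pop 23, enqueue [none], visited so far: [44, 15, 49, 25, 47, 23]
  queue [42] -> pop 42, enqueue [none], visited so far: [44, 15, 49, 25, 47, 23, 42]
Result: [44, 15, 49, 25, 47, 23, 42]


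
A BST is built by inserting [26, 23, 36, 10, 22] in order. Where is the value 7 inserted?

Starting tree (level order): [26, 23, 36, 10, None, None, None, None, 22]
Insertion path: 26 -> 23 -> 10
Result: insert 7 as left child of 10
Final tree (level order): [26, 23, 36, 10, None, None, None, 7, 22]


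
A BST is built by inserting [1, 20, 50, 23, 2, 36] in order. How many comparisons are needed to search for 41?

Search path for 41: 1 -> 20 -> 50 -> 23 -> 36
Found: False
Comparisons: 5


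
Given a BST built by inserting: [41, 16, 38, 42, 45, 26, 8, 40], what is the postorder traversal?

Tree insertion order: [41, 16, 38, 42, 45, 26, 8, 40]
Tree (level-order array): [41, 16, 42, 8, 38, None, 45, None, None, 26, 40]
Postorder traversal: [8, 26, 40, 38, 16, 45, 42, 41]


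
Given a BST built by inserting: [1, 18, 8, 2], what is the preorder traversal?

Tree insertion order: [1, 18, 8, 2]
Tree (level-order array): [1, None, 18, 8, None, 2]
Preorder traversal: [1, 18, 8, 2]


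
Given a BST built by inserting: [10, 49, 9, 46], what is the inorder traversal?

Tree insertion order: [10, 49, 9, 46]
Tree (level-order array): [10, 9, 49, None, None, 46]
Inorder traversal: [9, 10, 46, 49]


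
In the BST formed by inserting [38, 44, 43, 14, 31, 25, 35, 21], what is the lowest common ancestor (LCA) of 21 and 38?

Tree insertion order: [38, 44, 43, 14, 31, 25, 35, 21]
Tree (level-order array): [38, 14, 44, None, 31, 43, None, 25, 35, None, None, 21]
In a BST, the LCA of p=21, q=38 is the first node v on the
root-to-leaf path with p <= v <= q (go left if both < v, right if both > v).
Walk from root:
  at 38: 21 <= 38 <= 38, this is the LCA
LCA = 38


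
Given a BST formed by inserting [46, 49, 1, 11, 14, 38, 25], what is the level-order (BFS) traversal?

Tree insertion order: [46, 49, 1, 11, 14, 38, 25]
Tree (level-order array): [46, 1, 49, None, 11, None, None, None, 14, None, 38, 25]
BFS from the root, enqueuing left then right child of each popped node:
  queue [46] -> pop 46, enqueue [1, 49], visited so far: [46]
  queue [1, 49] -> pop 1, enqueue [11], visited so far: [46, 1]
  queue [49, 11] -> pop 49, enqueue [none], visited so far: [46, 1, 49]
  queue [11] -> pop 11, enqueue [14], visited so far: [46, 1, 49, 11]
  queue [14] -> pop 14, enqueue [38], visited so far: [46, 1, 49, 11, 14]
  queue [38] -> pop 38, enqueue [25], visited so far: [46, 1, 49, 11, 14, 38]
  queue [25] -> pop 25, enqueue [none], visited so far: [46, 1, 49, 11, 14, 38, 25]
Result: [46, 1, 49, 11, 14, 38, 25]


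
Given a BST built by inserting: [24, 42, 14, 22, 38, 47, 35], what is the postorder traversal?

Tree insertion order: [24, 42, 14, 22, 38, 47, 35]
Tree (level-order array): [24, 14, 42, None, 22, 38, 47, None, None, 35]
Postorder traversal: [22, 14, 35, 38, 47, 42, 24]


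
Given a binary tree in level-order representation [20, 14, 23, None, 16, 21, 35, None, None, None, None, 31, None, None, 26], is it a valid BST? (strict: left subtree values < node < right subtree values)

Level-order array: [20, 14, 23, None, 16, 21, 35, None, None, None, None, 31, None, None, 26]
Validate using subtree bounds (lo, hi): at each node, require lo < value < hi,
then recurse left with hi=value and right with lo=value.
Preorder trace (stopping at first violation):
  at node 20 with bounds (-inf, +inf): OK
  at node 14 with bounds (-inf, 20): OK
  at node 16 with bounds (14, 20): OK
  at node 23 with bounds (20, +inf): OK
  at node 21 with bounds (20, 23): OK
  at node 35 with bounds (23, +inf): OK
  at node 31 with bounds (23, 35): OK
  at node 26 with bounds (31, 35): VIOLATION
Node 26 violates its bound: not (31 < 26 < 35).
Result: Not a valid BST


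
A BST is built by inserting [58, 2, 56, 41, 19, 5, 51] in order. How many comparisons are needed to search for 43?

Search path for 43: 58 -> 2 -> 56 -> 41 -> 51
Found: False
Comparisons: 5


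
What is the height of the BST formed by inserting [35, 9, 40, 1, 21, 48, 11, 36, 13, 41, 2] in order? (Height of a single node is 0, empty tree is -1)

Insertion order: [35, 9, 40, 1, 21, 48, 11, 36, 13, 41, 2]
Tree (level-order array): [35, 9, 40, 1, 21, 36, 48, None, 2, 11, None, None, None, 41, None, None, None, None, 13]
Compute height bottom-up (empty subtree = -1):
  height(2) = 1 + max(-1, -1) = 0
  height(1) = 1 + max(-1, 0) = 1
  height(13) = 1 + max(-1, -1) = 0
  height(11) = 1 + max(-1, 0) = 1
  height(21) = 1 + max(1, -1) = 2
  height(9) = 1 + max(1, 2) = 3
  height(36) = 1 + max(-1, -1) = 0
  height(41) = 1 + max(-1, -1) = 0
  height(48) = 1 + max(0, -1) = 1
  height(40) = 1 + max(0, 1) = 2
  height(35) = 1 + max(3, 2) = 4
Height = 4


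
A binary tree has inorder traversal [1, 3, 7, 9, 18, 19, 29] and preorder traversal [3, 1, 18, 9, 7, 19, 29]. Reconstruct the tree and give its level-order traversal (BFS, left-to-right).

Inorder:  [1, 3, 7, 9, 18, 19, 29]
Preorder: [3, 1, 18, 9, 7, 19, 29]
Algorithm: preorder visits root first, so consume preorder in order;
for each root, split the current inorder slice at that value into
left-subtree inorder and right-subtree inorder, then recurse.
Recursive splits:
  root=3; inorder splits into left=[1], right=[7, 9, 18, 19, 29]
  root=1; inorder splits into left=[], right=[]
  root=18; inorder splits into left=[7, 9], right=[19, 29]
  root=9; inorder splits into left=[7], right=[]
  root=7; inorder splits into left=[], right=[]
  root=19; inorder splits into left=[], right=[29]
  root=29; inorder splits into left=[], right=[]
Reconstructed level-order: [3, 1, 18, 9, 19, 7, 29]


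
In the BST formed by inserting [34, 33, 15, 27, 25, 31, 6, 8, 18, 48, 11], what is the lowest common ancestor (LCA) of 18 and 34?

Tree insertion order: [34, 33, 15, 27, 25, 31, 6, 8, 18, 48, 11]
Tree (level-order array): [34, 33, 48, 15, None, None, None, 6, 27, None, 8, 25, 31, None, 11, 18]
In a BST, the LCA of p=18, q=34 is the first node v on the
root-to-leaf path with p <= v <= q (go left if both < v, right if both > v).
Walk from root:
  at 34: 18 <= 34 <= 34, this is the LCA
LCA = 34


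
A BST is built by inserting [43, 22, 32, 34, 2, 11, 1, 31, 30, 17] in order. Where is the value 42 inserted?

Starting tree (level order): [43, 22, None, 2, 32, 1, 11, 31, 34, None, None, None, 17, 30]
Insertion path: 43 -> 22 -> 32 -> 34
Result: insert 42 as right child of 34
Final tree (level order): [43, 22, None, 2, 32, 1, 11, 31, 34, None, None, None, 17, 30, None, None, 42]
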